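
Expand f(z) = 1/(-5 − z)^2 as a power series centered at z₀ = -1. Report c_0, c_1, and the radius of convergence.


Let w = z − z₀, so z = z₀ + w.
Then -5 − z = -5 − (z₀ + w) = (-5 − z₀) − w = -4 − w.
f(z) = 1/(-4 − w)^2 = (1/(-4)^2) · (1 − w/(-4))^{−2}.
By the binomial series (1−u)^{−2} = Σ_{n≥0} C(n+1, 1) u^n for |u|<1, with u = w/(-4):
  c_n = C(n+1, 1) / (-4)^(n+2).
  c_0 = 1/(-4)^2 = 1/16.
  c_1 = 2/(-4)^3 = -1/32.
The series is valid for |w/d| < 1, i.e. |z − z₀| < |d|.
Radius of convergence: R = |-5 − z₀| = |-4| = 4 (distance from z₀ to the singularity z = -5).

c_0 = 1/16, c_1 = -1/32; R = 4.


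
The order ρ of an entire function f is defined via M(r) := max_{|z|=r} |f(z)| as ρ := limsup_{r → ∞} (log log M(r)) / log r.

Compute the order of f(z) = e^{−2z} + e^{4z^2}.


Each summand is entire of order 1 and 2 respectively (as in the single-exponential case). The order of a sum is at most the max of the orders, so ρ ≤ 2. For the lower bound: on |z|=r choose arg z so that 4z^2 is real positive; then |e^{4z^2}| = e^{4r^2} while |e^{-2z}| ≤ e^{2r^1} = o(e^{4r^2}). So |f| ≥ e^{4r^2}(1 − o(1)) and ρ ≥ 2. Hence ρ = max(1, 2) = 2.
Therefore ρ = 2.

Order ρ = 2.


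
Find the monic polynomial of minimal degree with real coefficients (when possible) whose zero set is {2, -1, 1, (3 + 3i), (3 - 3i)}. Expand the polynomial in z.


The polynomial is p(z) = ∏_{α ∈ S} (z − α), where S = {2, -1, 1, (3 + 3i), (3 - 3i)}.
Expanding the product yields: p(z) = z^5 -8·z^4 + 29·z^3 -28·z^2 -30·z + 36.
Note conjugate pairs combine to real quadratics: (z − (3+3i))(z − (3−3i)) = z² − 6z + 18.
The resulting polynomial has degree 5 and real coefficients as required.

p(z) = z^5 -8·z^4 + 29·z^3 -28·z^2 -30·z + 36.


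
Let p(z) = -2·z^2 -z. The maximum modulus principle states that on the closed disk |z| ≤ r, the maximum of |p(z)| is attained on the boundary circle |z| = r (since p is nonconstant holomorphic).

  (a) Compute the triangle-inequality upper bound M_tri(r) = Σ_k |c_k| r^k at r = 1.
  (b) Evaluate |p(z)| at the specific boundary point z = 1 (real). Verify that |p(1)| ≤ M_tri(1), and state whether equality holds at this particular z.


Coefficients: c_0 = 0, c_1 = -1, c_2 = -2. Radius r = 1.
Part (a). Triangle bound: M_tri(r) = Σ_k |c_k| r^k
  = |0|·1^0 + |-1|·1^1 + |-2|·1^2
  = 0 + 1 + 2 = 3.
This bounds M(r) := max_{|z|=r} |p(z)| from above; equality holds iff all terms c_k z^k can be made to align in phase at a single z on |z|=r.
Part (b). At z = 1 (real, on the circle |z| = r):
  p(1) = (0)·1^0 + (-1)·1^1 + (-2)·1^2 = -3.
  |p(1)| = 3.
Since all nonzero coefficients share the same sign, |p(1)| = 3 = M_tri(1); the triangle bound is attained at z = 1, so in fact M(r) = 3.

M_tri(1) = 3; |p(1)| = 3; equality at z=1: yes.


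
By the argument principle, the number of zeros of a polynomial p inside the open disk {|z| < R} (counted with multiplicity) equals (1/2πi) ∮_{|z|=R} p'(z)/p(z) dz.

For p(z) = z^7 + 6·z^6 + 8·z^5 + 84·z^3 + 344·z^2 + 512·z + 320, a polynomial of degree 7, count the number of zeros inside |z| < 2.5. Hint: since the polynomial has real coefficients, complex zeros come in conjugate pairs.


The zeros of p are: -2, (-1 + 1i), (-1 - 1i), (2 + 2i), (2 - 2i), (-3 + 1i), (-3 - 1i).
Their magnitudes are: 2, 1.414, 1.414, 2.828, 2.828, 3.162, 3.162.
Zeros with |z| < R = 2.5: -2, (-1 + 1i), (-1 - 1i).
Count = 3.
By the argument principle, (1/2πi) ∮_{|z|=R} p'(z)/p(z) dz equals exactly this count.

Number of zeros inside |z| < 2.5: 3.


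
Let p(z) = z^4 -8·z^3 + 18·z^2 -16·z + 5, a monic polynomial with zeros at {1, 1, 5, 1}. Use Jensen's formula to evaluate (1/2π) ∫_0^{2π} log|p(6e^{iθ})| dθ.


Zeros: 1, 1, 1, 5; r = 6.
Inside |z| < r: 1, 1, 1, 5. Outside (|z| ≥ r): ∅.
p(0) = 5, so log|p(0)| = log(5) = 1.6094.
Apply Jensen: I(r) = log|p(0)| + Σ_k log(r/|z_k|), summed over zeros inside |z| < r.
  log(r/|z_k|) for z_k = 1: log(6/1) = 1.7918
  log(r/|z_k|) for z_k = 1: log(6/1) = 1.7918
  log(r/|z_k|) for z_k = 5: log(6/5) = 0.1823
  log(r/|z_k|) for z_k = 1: log(6/1) = 1.7918
Sum over inside zeros: 5.5576.
I(r) = log|p(0)| + (inside sum) = 1.6094 + 5.5576 = 7.1670.
Closed form (all zeros inside, monic): I(r) = n·log(r) = 4·log(6) = 7.1670. ✓

I(r) ≈ 7.1670.


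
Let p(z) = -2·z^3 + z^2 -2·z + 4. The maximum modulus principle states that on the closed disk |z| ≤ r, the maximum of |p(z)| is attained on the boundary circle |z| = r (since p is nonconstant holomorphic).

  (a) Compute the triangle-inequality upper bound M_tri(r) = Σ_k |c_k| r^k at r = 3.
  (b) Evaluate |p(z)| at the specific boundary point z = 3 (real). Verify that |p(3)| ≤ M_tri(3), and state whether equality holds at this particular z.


Coefficients: c_0 = 4, c_1 = -2, c_2 = 1, c_3 = -2. Radius r = 3.
Part (a). Triangle bound: M_tri(r) = Σ_k |c_k| r^k
  = |4|·3^0 + |-2|·3^1 + |1|·3^2 + |-2|·3^3
  = 4 + 6 + 9 + 54 = 73.
This bounds M(r) := max_{|z|=r} |p(z)| from above; equality holds iff all terms c_k z^k can be made to align in phase at a single z on |z|=r.
Part (b). At z = 3 (real, on the circle |z| = r):
  p(3) = (4)·3^0 + (-2)·3^1 + (1)·3^2 + (-2)·3^3 = -47.
  |p(3)| = 47.
Check: |p(3)| = 47 ≤ 73 = M_tri(3). ✓ Equality does not hold at z = 3 (the coefficients have mixed signs, so the terms do not all align in phase there).

M_tri(3) = 73; |p(3)| = 47; equality at z=3: no.


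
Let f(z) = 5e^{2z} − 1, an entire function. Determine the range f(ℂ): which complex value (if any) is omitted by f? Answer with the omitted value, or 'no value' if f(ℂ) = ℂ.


Little Picard bounds the complement of f(ℂ) to at most one point.
e^{2z} is never zero on ℂ, so 5·e^{2z} takes every value in ℂ ∖ {0}. Adding -1 shifts the range to ℂ ∖ {-1}. Thus f omits exactly the value -1.

Omitted value: -1.


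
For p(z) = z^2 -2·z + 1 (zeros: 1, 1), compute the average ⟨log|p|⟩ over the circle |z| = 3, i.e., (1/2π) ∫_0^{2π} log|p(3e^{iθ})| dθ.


Zeros: 1, 1; r = 3.
Inside |z| < r: 1, 1. Outside (|z| ≥ r): ∅.
p(0) = 1, so log|p(0)| = log(1) = 0.0000.
Apply Jensen: I(r) = log|p(0)| + Σ_k log(r/|z_k|), summed over zeros inside |z| < r.
  log(r/|z_k|) for z_k = 1: log(3/1) = 1.0986
  log(r/|z_k|) for z_k = 1: log(3/1) = 1.0986
Sum over inside zeros: 2.1972.
I(r) = log|p(0)| + (inside sum) = 0.0000 + 2.1972 = 2.1972.
Closed form (all zeros inside, monic): I(r) = n·log(r) = 2·log(3) = 2.1972. ✓

I(r) ≈ 2.1972.


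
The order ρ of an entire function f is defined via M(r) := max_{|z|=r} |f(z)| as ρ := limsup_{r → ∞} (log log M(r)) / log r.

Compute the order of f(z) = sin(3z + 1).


sin(w) is a linear combination of e^{iw} and e^{−iw} (or e^w, e^{−w} in the hyperbolic case), so |sin(w)| ≤ e^{|w|}. With w = 3z + 1, |w| ≤ 3|z| + 1 = 3r + 1 on |z| = r, giving M(r) ≤ e^{3r + 1}, so ρ ≤ 1. On a suitable ray (z = it for sin/cos; z = t for sinh/cosh, t real → ∞), |sin(3z + 1)| grows like e^{3|t|}/2, so ρ ≥ 1. Hence ρ = 1.
Therefore ρ = 1.

Order ρ = 1.


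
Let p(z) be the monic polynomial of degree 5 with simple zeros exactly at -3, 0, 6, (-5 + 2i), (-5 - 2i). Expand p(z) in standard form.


The polynomial is p(z) = ∏_{α ∈ S} (z − α), where S = {-3, 0, 6, (-5 + 2i), (-5 - 2i)}.
Expanding the product yields: p(z) = z^5 + 7·z^4 -19·z^3 -267·z^2 -522·z.
Note conjugate pairs combine to real quadratics: (z − (-5+2i))(z − (-5−2i)) = z² + 10z + 29.
The resulting polynomial has degree 5 and real coefficients as required.

p(z) = z^5 + 7·z^4 -19·z^3 -267·z^2 -522·z.


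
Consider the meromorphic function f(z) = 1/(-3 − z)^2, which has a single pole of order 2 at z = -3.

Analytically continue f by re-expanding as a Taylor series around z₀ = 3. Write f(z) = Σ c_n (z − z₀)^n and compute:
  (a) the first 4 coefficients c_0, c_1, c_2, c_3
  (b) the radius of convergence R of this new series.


Let w = z − z₀, so z = z₀ + w.
Then -3 − z = -3 − (z₀ + w) = (-3 − z₀) − w = -6 − w.
f(z) = 1/(-6 − w)^2 = (1/(-6)^2) · (1 − w/(-6))^{−2}.
By the binomial series (1−u)^{−2} = Σ_{n≥0} C(n+1, 1) u^n for |u|<1, with u = w/(-6):
  c_n = C(n+1, 1) / (-6)^(n+2).
  c_0 = 1/(-6)^2 = 1/36.
  c_1 = 2/(-6)^3 = -1/108.
  c_2 = 3/(-6)^4 = 1/432.
  c_3 = 4/(-6)^5 = -1/1944.
The series is valid for |w/d| < 1, i.e. |z − z₀| < |d|.
Radius of convergence: R = |-3 − z₀| = |-6| = 6 (distance from z₀ to the singularity z = -3).

c_0 = 1/36, c_1 = -1/108, c_2 = 1/432, c_3 = -1/1944; R = 6.


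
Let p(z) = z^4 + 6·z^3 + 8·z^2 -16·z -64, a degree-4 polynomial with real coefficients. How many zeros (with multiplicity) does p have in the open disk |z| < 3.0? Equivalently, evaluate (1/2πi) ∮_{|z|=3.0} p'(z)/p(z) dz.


The zeros of p are: -4, 2, (-2 + 2i), (-2 - 2i).
Their magnitudes are: 4, 2, 2.828, 2.828.
Zeros with |z| < R = 3.0: 2, (-2 + 2i), (-2 - 2i).
Count = 3.
By the argument principle, (1/2πi) ∮_{|z|=R} p'(z)/p(z) dz equals exactly this count.

Number of zeros inside |z| < 3.0: 3.


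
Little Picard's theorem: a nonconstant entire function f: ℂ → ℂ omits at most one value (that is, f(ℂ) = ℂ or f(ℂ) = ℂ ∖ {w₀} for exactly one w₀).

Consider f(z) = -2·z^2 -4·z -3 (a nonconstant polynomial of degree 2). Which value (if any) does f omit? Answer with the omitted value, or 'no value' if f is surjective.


Little Picard bounds the complement of f(ℂ) to at most one point.
For every w ∈ ℂ, the equation p(z) − w = 0 is a nonconstant polynomial in z and hence has at least one root by the fundamental theorem of algebra. So p is surjective onto ℂ, omitting no value.

Omitted value: no value.


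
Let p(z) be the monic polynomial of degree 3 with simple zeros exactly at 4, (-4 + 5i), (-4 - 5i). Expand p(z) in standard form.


The polynomial is p(z) = ∏_{α ∈ S} (z − α), where S = {4, (-4 + 5i), (-4 - 5i)}.
Expanding the product yields: p(z) = z^3 + 4·z^2 + 9·z -164.
Note conjugate pairs combine to real quadratics: (z − (-4+5i))(z − (-4−5i)) = z² + 8z + 41.
The resulting polynomial has degree 3 and real coefficients as required.

p(z) = z^3 + 4·z^2 + 9·z -164.


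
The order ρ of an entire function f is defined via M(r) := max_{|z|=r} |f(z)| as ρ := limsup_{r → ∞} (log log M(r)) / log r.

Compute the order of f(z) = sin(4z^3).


Write sin(w) = (e^{iw} ± e^{−iw})/(2 or 2i), so |sin(w)| ≤ e^{|w|}. With w = 4z^3, |w| ≤ 4r^3 + 0 on |z|=r, giving M(r) ≤ e^{4r^3 + 0} and ρ ≤ 3. For the lower bound, choose z on |z|=r with 4z^3 purely imaginary of modulus 4r^3; then |sin(4z^3)| grows like e^{4r^3}/2, so ρ ≥ 3. Hence ρ = 3.
Therefore ρ = 3.

Order ρ = 3.


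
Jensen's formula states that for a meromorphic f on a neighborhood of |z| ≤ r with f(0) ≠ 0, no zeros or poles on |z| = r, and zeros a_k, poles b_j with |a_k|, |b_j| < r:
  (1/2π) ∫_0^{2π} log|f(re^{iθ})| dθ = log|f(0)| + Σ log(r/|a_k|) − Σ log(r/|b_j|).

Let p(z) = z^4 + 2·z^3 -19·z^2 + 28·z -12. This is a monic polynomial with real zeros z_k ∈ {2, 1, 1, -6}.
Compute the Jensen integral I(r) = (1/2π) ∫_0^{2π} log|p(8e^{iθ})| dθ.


Zeros: -6, 1, 1, 2; r = 8.
Inside |z| < r: -6, 1, 1, 2. Outside (|z| ≥ r): ∅.
p(0) = -12, so log|p(0)| = log(12) = 2.4849.
Apply Jensen: I(r) = log|p(0)| + Σ_k log(r/|z_k|), summed over zeros inside |z| < r.
  log(r/|z_k|) for z_k = 2: log(8/2) = 1.3863
  log(r/|z_k|) for z_k = 1: log(8/1) = 2.0794
  log(r/|z_k|) for z_k = 1: log(8/1) = 2.0794
  log(r/|z_k|) for z_k = -6: log(8/6) = 0.2877
Sum over inside zeros: 5.8329.
I(r) = log|p(0)| + (inside sum) = 2.4849 + 5.8329 = 8.3178.
Closed form (all zeros inside, monic): I(r) = n·log(r) = 4·log(8) = 8.3178. ✓

I(r) ≈ 8.3178.


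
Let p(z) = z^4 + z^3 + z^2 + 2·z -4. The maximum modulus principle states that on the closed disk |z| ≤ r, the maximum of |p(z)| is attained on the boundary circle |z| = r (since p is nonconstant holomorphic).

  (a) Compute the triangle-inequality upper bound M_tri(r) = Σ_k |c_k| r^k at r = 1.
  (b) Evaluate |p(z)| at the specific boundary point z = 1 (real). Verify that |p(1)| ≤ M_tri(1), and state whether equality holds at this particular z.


Coefficients: c_0 = -4, c_1 = 2, c_2 = 1, c_3 = 1, c_4 = 1. Radius r = 1.
Part (a). Triangle bound: M_tri(r) = Σ_k |c_k| r^k
  = |-4|·1^0 + |2|·1^1 + |1|·1^2 + |1|·1^3 + |1|·1^4
  = 4 + 2 + 1 + 1 + 1 = 9.
This bounds M(r) := max_{|z|=r} |p(z)| from above; equality holds iff all terms c_k z^k can be made to align in phase at a single z on |z|=r.
Part (b). At z = 1 (real, on the circle |z| = r):
  p(1) = (-4)·1^0 + (2)·1^1 + (1)·1^2 + (1)·1^3 + (1)·1^4 = 1.
  |p(1)| = 1.
Check: |p(1)| = 1 ≤ 9 = M_tri(1). ✓ Equality does not hold at z = 1 (the coefficients have mixed signs, so the terms do not all align in phase there).

M_tri(1) = 9; |p(1)| = 1; equality at z=1: no.


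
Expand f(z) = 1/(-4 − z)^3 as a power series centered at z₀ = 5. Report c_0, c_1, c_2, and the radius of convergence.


Let w = z − z₀, so z = z₀ + w.
Then -4 − z = -4 − (z₀ + w) = (-4 − z₀) − w = -9 − w.
f(z) = 1/(-9 − w)^3 = (1/(-9)^3) · (1 − w/(-9))^{−3}.
By the binomial series (1−u)^{−3} = Σ_{n≥0} C(n+2, 2) u^n for |u|<1, with u = w/(-9):
  c_n = C(n+2, 2) / (-9)^(n+3).
  c_0 = 1/(-9)^3 = -1/729.
  c_1 = 3/(-9)^4 = 1/2187.
  c_2 = 6/(-9)^5 = -2/19683.
The series is valid for |w/d| < 1, i.e. |z − z₀| < |d|.
Radius of convergence: R = |-4 − z₀| = |-9| = 9 (distance from z₀ to the singularity z = -4).

c_0 = -1/729, c_1 = 1/2187, c_2 = -2/19683; R = 9.


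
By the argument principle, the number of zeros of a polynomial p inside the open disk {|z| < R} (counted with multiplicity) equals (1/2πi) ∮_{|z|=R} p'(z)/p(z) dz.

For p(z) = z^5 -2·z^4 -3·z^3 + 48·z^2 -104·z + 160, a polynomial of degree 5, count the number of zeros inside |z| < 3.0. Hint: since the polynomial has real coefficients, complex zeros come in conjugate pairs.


The zeros of p are: -4, (1 + 2i), (1 - 2i), (2 + 2i), (2 - 2i).
Their magnitudes are: 4, 2.236, 2.236, 2.828, 2.828.
Zeros with |z| < R = 3.0: (1 + 2i), (1 - 2i), (2 + 2i), (2 - 2i).
Count = 4.
By the argument principle, (1/2πi) ∮_{|z|=R} p'(z)/p(z) dz equals exactly this count.

Number of zeros inside |z| < 3.0: 4.


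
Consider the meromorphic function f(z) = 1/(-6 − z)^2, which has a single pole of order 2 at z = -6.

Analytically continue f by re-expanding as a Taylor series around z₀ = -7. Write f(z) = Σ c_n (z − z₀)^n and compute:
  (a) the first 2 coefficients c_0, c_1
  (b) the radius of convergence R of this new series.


Let w = z − z₀, so z = z₀ + w.
Then -6 − z = -6 − (z₀ + w) = (-6 − z₀) − w = 1 − w.
f(z) = 1/(1 − w)^2 = (1/(1)^2) · (1 − w/(1))^{−2}.
By the binomial series (1−u)^{−2} = Σ_{n≥0} C(n+1, 1) u^n for |u|<1, with u = w/(1):
  c_n = C(n+1, 1) / (1)^(n+2).
  c_0 = 1/(1)^2 = 1.
  c_1 = 2/(1)^3 = 2.
The series is valid for |w/d| < 1, i.e. |z − z₀| < |d|.
Radius of convergence: R = |-6 − z₀| = |1| = 1 (distance from z₀ to the singularity z = -6).

c_0 = 1, c_1 = 2; R = 1.


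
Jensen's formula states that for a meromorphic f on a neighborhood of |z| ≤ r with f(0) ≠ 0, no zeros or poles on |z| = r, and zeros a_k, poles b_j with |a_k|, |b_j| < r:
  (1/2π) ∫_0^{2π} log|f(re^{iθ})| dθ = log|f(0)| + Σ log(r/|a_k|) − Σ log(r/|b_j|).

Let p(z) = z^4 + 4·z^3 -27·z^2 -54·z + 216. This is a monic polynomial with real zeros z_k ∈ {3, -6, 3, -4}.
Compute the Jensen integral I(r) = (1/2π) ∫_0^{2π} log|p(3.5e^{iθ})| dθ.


Zeros: -6, -4, 3, 3; r = 3.5.
Inside |z| < r: 3, 3. Outside (|z| ≥ r): -6, -4.
p(0) = 216, so log|p(0)| = log(216) = 5.3753.
Apply Jensen: I(r) = log|p(0)| + Σ_k log(r/|z_k|), summed over zeros inside |z| < r.
  log(r/|z_k|) for z_k = 3: log(3.5/3) = 0.1542
  log(r/|z_k|) for z_k = 3: log(3.5/3) = 0.1542
  Outside zeros (-6, -4) contribute nothing to the Jensen sum.
Sum over inside zeros: 0.3083.
I(r) = log|p(0)| + (inside sum) = 5.3753 + 0.3083 = 5.6836.
Note: since some zeros are outside |z| ≤ r, the simplified n·log(r) form does NOT apply — only the inside zeros contribute.

I(r) ≈ 5.6836.


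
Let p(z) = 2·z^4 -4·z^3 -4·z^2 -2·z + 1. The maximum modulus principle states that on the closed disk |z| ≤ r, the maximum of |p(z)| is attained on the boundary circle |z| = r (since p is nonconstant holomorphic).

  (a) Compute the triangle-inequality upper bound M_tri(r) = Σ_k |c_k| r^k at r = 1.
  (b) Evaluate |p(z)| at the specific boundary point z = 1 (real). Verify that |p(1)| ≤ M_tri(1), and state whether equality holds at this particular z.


Coefficients: c_0 = 1, c_1 = -2, c_2 = -4, c_3 = -4, c_4 = 2. Radius r = 1.
Part (a). Triangle bound: M_tri(r) = Σ_k |c_k| r^k
  = |1|·1^0 + |-2|·1^1 + |-4|·1^2 + |-4|·1^3 + |2|·1^4
  = 1 + 2 + 4 + 4 + 2 = 13.
This bounds M(r) := max_{|z|=r} |p(z)| from above; equality holds iff all terms c_k z^k can be made to align in phase at a single z on |z|=r.
Part (b). At z = 1 (real, on the circle |z| = r):
  p(1) = (1)·1^0 + (-2)·1^1 + (-4)·1^2 + (-4)·1^3 + (2)·1^4 = -7.
  |p(1)| = 7.
Check: |p(1)| = 7 ≤ 13 = M_tri(1). ✓ Equality does not hold at z = 1 (the coefficients have mixed signs, so the terms do not all align in phase there).

M_tri(1) = 13; |p(1)| = 7; equality at z=1: no.


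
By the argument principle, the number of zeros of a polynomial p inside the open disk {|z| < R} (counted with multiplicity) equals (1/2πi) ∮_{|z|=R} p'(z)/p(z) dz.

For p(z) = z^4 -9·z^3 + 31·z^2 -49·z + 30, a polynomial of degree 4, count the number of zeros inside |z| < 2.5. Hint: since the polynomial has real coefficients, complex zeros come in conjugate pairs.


The zeros of p are: 2, (2 + 1i), (2 - 1i), 3.
Their magnitudes are: 2, 2.236, 2.236, 3.
Zeros with |z| < R = 2.5: 2, (2 + 1i), (2 - 1i).
Count = 3.
By the argument principle, (1/2πi) ∮_{|z|=R} p'(z)/p(z) dz equals exactly this count.

Number of zeros inside |z| < 2.5: 3.


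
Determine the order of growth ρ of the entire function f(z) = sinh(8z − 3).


sinh(w) is a linear combination of e^{iw} and e^{−iw} (or e^w, e^{−w} in the hyperbolic case), so |sinh(w)| ≤ e^{|w|}. With w = 8z − 3, |w| ≤ 8|z| + 3 = 8r + 3 on |z| = r, giving M(r) ≤ e^{8r + 3}, so ρ ≤ 1. On a suitable ray (z = it for sin/cos; z = t for sinh/cosh, t real → ∞), |sinh(8z − 3)| grows like e^{8|t|}/2, so ρ ≥ 1. Hence ρ = 1.
Therefore ρ = 1.

Order ρ = 1.


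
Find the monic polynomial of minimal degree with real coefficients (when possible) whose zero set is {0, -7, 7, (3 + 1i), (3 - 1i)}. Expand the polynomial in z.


The polynomial is p(z) = ∏_{α ∈ S} (z − α), where S = {0, -7, 7, (3 + 1i), (3 - 1i)}.
Expanding the product yields: p(z) = z^5 -6·z^4 -39·z^3 + 294·z^2 -490·z.
Note conjugate pairs combine to real quadratics: (z − (3+1i))(z − (3−1i)) = z² − 6z + 10.
The resulting polynomial has degree 5 and real coefficients as required.

p(z) = z^5 -6·z^4 -39·z^3 + 294·z^2 -490·z.


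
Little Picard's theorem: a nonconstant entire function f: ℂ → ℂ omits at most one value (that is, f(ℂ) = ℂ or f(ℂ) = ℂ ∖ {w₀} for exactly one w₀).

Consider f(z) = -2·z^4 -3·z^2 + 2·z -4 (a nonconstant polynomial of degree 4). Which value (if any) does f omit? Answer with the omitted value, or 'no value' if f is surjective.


Little Picard bounds the complement of f(ℂ) to at most one point.
For every w ∈ ℂ, the equation p(z) − w = 0 is a nonconstant polynomial in z and hence has at least one root by the fundamental theorem of algebra. So p is surjective onto ℂ, omitting no value.

Omitted value: no value.


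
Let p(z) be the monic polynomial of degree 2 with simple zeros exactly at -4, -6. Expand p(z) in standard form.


The polynomial is p(z) = ∏_{α ∈ S} (z − α), where S = {-4, -6}.
Expanding the product yields: p(z) = z^2 + 10·z + 24.
The resulting polynomial has degree 2 and real coefficients as required.

p(z) = z^2 + 10·z + 24.


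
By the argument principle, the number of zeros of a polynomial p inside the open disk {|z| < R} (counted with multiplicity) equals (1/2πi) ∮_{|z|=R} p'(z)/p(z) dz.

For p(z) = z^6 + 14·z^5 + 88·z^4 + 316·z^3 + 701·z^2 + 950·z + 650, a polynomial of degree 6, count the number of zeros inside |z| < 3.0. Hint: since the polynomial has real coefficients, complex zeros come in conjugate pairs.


The zeros of p are: (-3 + 2i), (-3 - 2i), (-1 + 2i), (-1 - 2i), (-3 + 1i), (-3 - 1i).
Their magnitudes are: 3.606, 3.606, 2.236, 2.236, 3.162, 3.162.
Zeros with |z| < R = 3.0: (-1 + 2i), (-1 - 2i).
Count = 2.
By the argument principle, (1/2πi) ∮_{|z|=R} p'(z)/p(z) dz equals exactly this count.

Number of zeros inside |z| < 3.0: 2.


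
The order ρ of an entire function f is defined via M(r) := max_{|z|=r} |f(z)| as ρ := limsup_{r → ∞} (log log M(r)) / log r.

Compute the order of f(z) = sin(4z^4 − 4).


Write sin(w) = (e^{iw} ± e^{−iw})/(2 or 2i), so |sin(w)| ≤ e^{|w|}. With w = 4z^4 − 4, |w| ≤ 4r^4 + 4 on |z|=r, giving M(r) ≤ e^{4r^4 + 4} and ρ ≤ 4. For the lower bound, choose z on |z|=r with 4z^4 purely imaginary of modulus 4r^4; then |sin(4z^4 − 4)| grows like e^{4r^4}/2, so ρ ≥ 4. Hence ρ = 4.
Therefore ρ = 4.

Order ρ = 4.


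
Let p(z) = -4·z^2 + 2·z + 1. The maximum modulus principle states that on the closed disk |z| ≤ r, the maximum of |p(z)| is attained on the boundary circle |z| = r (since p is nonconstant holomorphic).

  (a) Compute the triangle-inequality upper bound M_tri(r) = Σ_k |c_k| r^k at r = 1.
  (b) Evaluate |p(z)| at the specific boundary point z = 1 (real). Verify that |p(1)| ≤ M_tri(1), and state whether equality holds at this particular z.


Coefficients: c_0 = 1, c_1 = 2, c_2 = -4. Radius r = 1.
Part (a). Triangle bound: M_tri(r) = Σ_k |c_k| r^k
  = |1|·1^0 + |2|·1^1 + |-4|·1^2
  = 1 + 2 + 4 = 7.
This bounds M(r) := max_{|z|=r} |p(z)| from above; equality holds iff all terms c_k z^k can be made to align in phase at a single z on |z|=r.
Part (b). At z = 1 (real, on the circle |z| = r):
  p(1) = (1)·1^0 + (2)·1^1 + (-4)·1^2 = -1.
  |p(1)| = 1.
Check: |p(1)| = 1 ≤ 7 = M_tri(1). ✓ Equality does not hold at z = 1 (the coefficients have mixed signs, so the terms do not all align in phase there).

M_tri(1) = 7; |p(1)| = 1; equality at z=1: no.


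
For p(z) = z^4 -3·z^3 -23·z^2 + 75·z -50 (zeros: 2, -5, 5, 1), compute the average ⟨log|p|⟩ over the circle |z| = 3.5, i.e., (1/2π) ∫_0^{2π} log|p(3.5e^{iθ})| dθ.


Zeros: -5, 1, 2, 5; r = 3.5.
Inside |z| < r: 1, 2. Outside (|z| ≥ r): -5, 5.
p(0) = -50, so log|p(0)| = log(50) = 3.9120.
Apply Jensen: I(r) = log|p(0)| + Σ_k log(r/|z_k|), summed over zeros inside |z| < r.
  log(r/|z_k|) for z_k = 2: log(3.5/2) = 0.5596
  log(r/|z_k|) for z_k = 1: log(3.5/1) = 1.2528
  Outside zeros (-5, 5) contribute nothing to the Jensen sum.
Sum over inside zeros: 1.8124.
I(r) = log|p(0)| + (inside sum) = 3.9120 + 1.8124 = 5.7244.
Note: since some zeros are outside |z| ≤ r, the simplified n·log(r) form does NOT apply — only the inside zeros contribute.

I(r) ≈ 5.7244.


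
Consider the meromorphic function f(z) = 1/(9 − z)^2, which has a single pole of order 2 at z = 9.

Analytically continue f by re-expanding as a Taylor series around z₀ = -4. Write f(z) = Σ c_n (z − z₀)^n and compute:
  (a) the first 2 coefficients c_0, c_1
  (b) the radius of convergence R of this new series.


Let w = z − z₀, so z = z₀ + w.
Then 9 − z = 9 − (z₀ + w) = (9 − z₀) − w = 13 − w.
f(z) = 1/(13 − w)^2 = (1/(13)^2) · (1 − w/(13))^{−2}.
By the binomial series (1−u)^{−2} = Σ_{n≥0} C(n+1, 1) u^n for |u|<1, with u = w/(13):
  c_n = C(n+1, 1) / (13)^(n+2).
  c_0 = 1/(13)^2 = 1/169.
  c_1 = 2/(13)^3 = 2/2197.
The series is valid for |w/d| < 1, i.e. |z − z₀| < |d|.
Radius of convergence: R = |9 − z₀| = |13| = 13 (distance from z₀ to the singularity z = 9).

c_0 = 1/169, c_1 = 2/2197; R = 13.


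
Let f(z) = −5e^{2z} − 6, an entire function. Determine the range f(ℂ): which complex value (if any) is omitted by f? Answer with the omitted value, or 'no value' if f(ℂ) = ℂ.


Little Picard bounds the complement of f(ℂ) to at most one point.
e^{2z} is never zero on ℂ, so -5·e^{2z} takes every value in ℂ ∖ {0}. Adding -6 shifts the range to ℂ ∖ {-6}. Thus f omits exactly the value -6.

Omitted value: -6.


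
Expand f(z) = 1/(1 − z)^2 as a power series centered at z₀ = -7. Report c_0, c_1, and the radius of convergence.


Let w = z − z₀, so z = z₀ + w.
Then 1 − z = 1 − (z₀ + w) = (1 − z₀) − w = 8 − w.
f(z) = 1/(8 − w)^2 = (1/(8)^2) · (1 − w/(8))^{−2}.
By the binomial series (1−u)^{−2} = Σ_{n≥0} C(n+1, 1) u^n for |u|<1, with u = w/(8):
  c_n = C(n+1, 1) / (8)^(n+2).
  c_0 = 1/(8)^2 = 1/64.
  c_1 = 2/(8)^3 = 1/256.
The series is valid for |w/d| < 1, i.e. |z − z₀| < |d|.
Radius of convergence: R = |1 − z₀| = |8| = 8 (distance from z₀ to the singularity z = 1).

c_0 = 1/64, c_1 = 1/256; R = 8.


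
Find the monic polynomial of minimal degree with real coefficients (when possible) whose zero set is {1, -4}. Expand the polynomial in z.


The polynomial is p(z) = ∏_{α ∈ S} (z − α), where S = {1, -4}.
Expanding the product yields: p(z) = z^2 + 3·z -4.
The resulting polynomial has degree 2 and real coefficients as required.

p(z) = z^2 + 3·z -4.


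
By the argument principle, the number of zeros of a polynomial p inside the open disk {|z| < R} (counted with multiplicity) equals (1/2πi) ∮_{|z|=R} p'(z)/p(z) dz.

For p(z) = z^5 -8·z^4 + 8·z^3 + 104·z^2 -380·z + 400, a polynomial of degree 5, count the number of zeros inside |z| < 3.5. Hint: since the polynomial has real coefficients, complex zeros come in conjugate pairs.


The zeros of p are: (3 + 1i), (3 - 1i), (3 + 1i), (3 - 1i), -4.
Their magnitudes are: 3.162, 3.162, 3.162, 3.162, 4.
Zeros with |z| < R = 3.5: (3 + 1i), (3 - 1i), (3 + 1i), (3 - 1i).
Count = 4.
By the argument principle, (1/2πi) ∮_{|z|=R} p'(z)/p(z) dz equals exactly this count.

Number of zeros inside |z| < 3.5: 4.


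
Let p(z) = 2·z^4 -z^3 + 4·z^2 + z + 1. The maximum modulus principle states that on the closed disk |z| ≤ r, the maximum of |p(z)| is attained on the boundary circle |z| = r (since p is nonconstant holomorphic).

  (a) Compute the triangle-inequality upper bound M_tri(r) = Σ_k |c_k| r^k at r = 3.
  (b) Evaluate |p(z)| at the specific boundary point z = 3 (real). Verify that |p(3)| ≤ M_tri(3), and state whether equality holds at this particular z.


Coefficients: c_0 = 1, c_1 = 1, c_2 = 4, c_3 = -1, c_4 = 2. Radius r = 3.
Part (a). Triangle bound: M_tri(r) = Σ_k |c_k| r^k
  = |1|·3^0 + |1|·3^1 + |4|·3^2 + |-1|·3^3 + |2|·3^4
  = 1 + 3 + 36 + 27 + 162 = 229.
This bounds M(r) := max_{|z|=r} |p(z)| from above; equality holds iff all terms c_k z^k can be made to align in phase at a single z on |z|=r.
Part (b). At z = 3 (real, on the circle |z| = r):
  p(3) = (1)·3^0 + (1)·3^1 + (4)·3^2 + (-1)·3^3 + (2)·3^4 = 175.
  |p(3)| = 175.
Check: |p(3)| = 175 ≤ 229 = M_tri(3). ✓ Equality does not hold at z = 3 (the coefficients have mixed signs, so the terms do not all align in phase there).

M_tri(3) = 229; |p(3)| = 175; equality at z=3: no.


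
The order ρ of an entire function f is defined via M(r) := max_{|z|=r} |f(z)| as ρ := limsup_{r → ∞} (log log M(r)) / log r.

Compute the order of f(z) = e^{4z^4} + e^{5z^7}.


Each summand is entire of order 4 and 7 respectively (as in the single-exponential case). The order of a sum is at most the max of the orders, so ρ ≤ 7. For the lower bound: on |z|=r choose arg z so that 5z^7 is real positive; then |e^{5z^7}| = e^{5r^7} while |e^{4z^4}| ≤ e^{4r^4} = o(e^{5r^7}). So |f| ≥ e^{5r^7}(1 − o(1)) and ρ ≥ 7. Hence ρ = max(4, 7) = 7.
Therefore ρ = 7.

Order ρ = 7.


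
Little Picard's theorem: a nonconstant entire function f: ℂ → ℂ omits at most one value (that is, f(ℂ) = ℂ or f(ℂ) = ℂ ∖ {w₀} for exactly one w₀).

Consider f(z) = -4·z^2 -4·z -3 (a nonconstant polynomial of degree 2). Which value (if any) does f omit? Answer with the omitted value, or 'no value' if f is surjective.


Little Picard bounds the complement of f(ℂ) to at most one point.
For every w ∈ ℂ, the equation p(z) − w = 0 is a nonconstant polynomial in z and hence has at least one root by the fundamental theorem of algebra. So p is surjective onto ℂ, omitting no value.

Omitted value: no value.


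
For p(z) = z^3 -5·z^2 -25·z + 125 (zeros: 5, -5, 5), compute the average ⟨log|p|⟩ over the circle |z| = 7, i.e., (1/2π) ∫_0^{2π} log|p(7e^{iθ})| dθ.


Zeros: -5, 5, 5; r = 7.
Inside |z| < r: -5, 5, 5. Outside (|z| ≥ r): ∅.
p(0) = 125, so log|p(0)| = log(125) = 4.8283.
Apply Jensen: I(r) = log|p(0)| + Σ_k log(r/|z_k|), summed over zeros inside |z| < r.
  log(r/|z_k|) for z_k = 5: log(7/5) = 0.3365
  log(r/|z_k|) for z_k = -5: log(7/5) = 0.3365
  log(r/|z_k|) for z_k = 5: log(7/5) = 0.3365
Sum over inside zeros: 1.0094.
I(r) = log|p(0)| + (inside sum) = 4.8283 + 1.0094 = 5.8377.
Closed form (all zeros inside, monic): I(r) = n·log(r) = 3·log(7) = 5.8377. ✓

I(r) ≈ 5.8377.


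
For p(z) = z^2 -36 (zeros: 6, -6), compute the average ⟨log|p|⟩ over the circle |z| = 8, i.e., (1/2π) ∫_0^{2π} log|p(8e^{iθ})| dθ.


Zeros: -6, 6; r = 8.
Inside |z| < r: -6, 6. Outside (|z| ≥ r): ∅.
p(0) = -36, so log|p(0)| = log(36) = 3.5835.
Apply Jensen: I(r) = log|p(0)| + Σ_k log(r/|z_k|), summed over zeros inside |z| < r.
  log(r/|z_k|) for z_k = 6: log(8/6) = 0.2877
  log(r/|z_k|) for z_k = -6: log(8/6) = 0.2877
Sum over inside zeros: 0.5754.
I(r) = log|p(0)| + (inside sum) = 3.5835 + 0.5754 = 4.1589.
Closed form (all zeros inside, monic): I(r) = n·log(r) = 2·log(8) = 4.1589. ✓

I(r) ≈ 4.1589.


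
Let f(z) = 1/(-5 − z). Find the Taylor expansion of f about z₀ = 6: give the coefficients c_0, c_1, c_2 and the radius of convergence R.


Let w = z − z₀, so z = z₀ + w.
Then -5 − z = -5 − (z₀ + w) = (-5 − z₀) − w = -11 − w.
f(z) = 1/(-11 − w) = (1/(-11)) · 1/(1 − w/(-11)) = Σ_{n≥0} w^n / (-11)^(n+1).
So c_n = 1/(-11)^(n+1):
  c_0 = 1/(-11)^1 = -1/11.
  c_1 = 1/(-11)^2 = 1/121.
  c_2 = 1/(-11)^3 = -1/1331.
The series is valid for |w/d| < 1, i.e. |z − z₀| < |d|.
Radius of convergence: R = |-5 − z₀| = |-11| = 11 (distance from z₀ to the singularity z = -5).

c_0 = -1/11, c_1 = 1/121, c_2 = -1/1331; R = 11.


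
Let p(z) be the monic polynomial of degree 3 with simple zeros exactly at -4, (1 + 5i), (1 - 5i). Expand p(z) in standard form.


The polynomial is p(z) = ∏_{α ∈ S} (z − α), where S = {-4, (1 + 5i), (1 - 5i)}.
Expanding the product yields: p(z) = z^3 + 2·z^2 + 18·z + 104.
Note conjugate pairs combine to real quadratics: (z − (1+5i))(z − (1−5i)) = z² − 2z + 26.
The resulting polynomial has degree 3 and real coefficients as required.

p(z) = z^3 + 2·z^2 + 18·z + 104.


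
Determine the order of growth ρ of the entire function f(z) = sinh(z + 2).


sinh(w) is a linear combination of e^{iw} and e^{−iw} (or e^w, e^{−w} in the hyperbolic case), so |sinh(w)| ≤ e^{|w|}. With w = z + 2, |w| ≤ 1|z| + 2 = 1r + 2 on |z| = r, giving M(r) ≤ e^{1r + 2}, so ρ ≤ 1. On a suitable ray (z = it for sin/cos; z = t for sinh/cosh, t real → ∞), |sinh(z + 2)| grows like e^{1|t|}/2, so ρ ≥ 1. Hence ρ = 1.
Therefore ρ = 1.

Order ρ = 1.


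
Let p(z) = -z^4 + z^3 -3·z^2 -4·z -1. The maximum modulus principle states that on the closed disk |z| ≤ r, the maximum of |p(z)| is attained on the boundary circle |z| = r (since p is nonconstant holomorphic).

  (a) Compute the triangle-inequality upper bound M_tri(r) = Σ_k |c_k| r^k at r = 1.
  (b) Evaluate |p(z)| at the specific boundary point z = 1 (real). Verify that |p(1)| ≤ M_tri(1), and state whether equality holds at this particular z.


Coefficients: c_0 = -1, c_1 = -4, c_2 = -3, c_3 = 1, c_4 = -1. Radius r = 1.
Part (a). Triangle bound: M_tri(r) = Σ_k |c_k| r^k
  = |-1|·1^0 + |-4|·1^1 + |-3|·1^2 + |1|·1^3 + |-1|·1^4
  = 1 + 4 + 3 + 1 + 1 = 10.
This bounds M(r) := max_{|z|=r} |p(z)| from above; equality holds iff all terms c_k z^k can be made to align in phase at a single z on |z|=r.
Part (b). At z = 1 (real, on the circle |z| = r):
  p(1) = (-1)·1^0 + (-4)·1^1 + (-3)·1^2 + (1)·1^3 + (-1)·1^4 = -8.
  |p(1)| = 8.
Check: |p(1)| = 8 ≤ 10 = M_tri(1). ✓ Equality does not hold at z = 1 (the coefficients have mixed signs, so the terms do not all align in phase there).

M_tri(1) = 10; |p(1)| = 8; equality at z=1: no.


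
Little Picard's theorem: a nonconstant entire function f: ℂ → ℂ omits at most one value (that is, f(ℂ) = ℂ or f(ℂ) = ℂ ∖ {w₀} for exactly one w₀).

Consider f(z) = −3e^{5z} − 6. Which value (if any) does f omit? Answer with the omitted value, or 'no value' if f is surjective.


Little Picard bounds the complement of f(ℂ) to at most one point.
e^{5z} is never zero on ℂ, so -3·e^{5z} takes every value in ℂ ∖ {0}. Adding -6 shifts the range to ℂ ∖ {-6}. Thus f omits exactly the value -6.

Omitted value: -6.


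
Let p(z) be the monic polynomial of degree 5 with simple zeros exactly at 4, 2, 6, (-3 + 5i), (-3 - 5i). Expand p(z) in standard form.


The polynomial is p(z) = ∏_{α ∈ S} (z − α), where S = {4, 2, 6, (-3 + 5i), (-3 - 5i)}.
Expanding the product yields: p(z) = z^5 -6·z^4 + 6·z^3 -192·z^2 + 1208·z -1632.
Note conjugate pairs combine to real quadratics: (z − (-3+5i))(z − (-3−5i)) = z² + 6z + 34.
The resulting polynomial has degree 5 and real coefficients as required.

p(z) = z^5 -6·z^4 + 6·z^3 -192·z^2 + 1208·z -1632.


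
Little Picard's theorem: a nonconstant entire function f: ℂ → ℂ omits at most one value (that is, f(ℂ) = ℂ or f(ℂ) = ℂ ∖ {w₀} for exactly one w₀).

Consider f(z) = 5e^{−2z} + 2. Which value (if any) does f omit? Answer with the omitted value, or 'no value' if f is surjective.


Little Picard bounds the complement of f(ℂ) to at most one point.
e^{−2z} is never zero on ℂ, so 5·e^{−2z} takes every value in ℂ ∖ {0}. Adding 2 shifts the range to ℂ ∖ {2}. Thus f omits exactly the value 2.

Omitted value: 2.


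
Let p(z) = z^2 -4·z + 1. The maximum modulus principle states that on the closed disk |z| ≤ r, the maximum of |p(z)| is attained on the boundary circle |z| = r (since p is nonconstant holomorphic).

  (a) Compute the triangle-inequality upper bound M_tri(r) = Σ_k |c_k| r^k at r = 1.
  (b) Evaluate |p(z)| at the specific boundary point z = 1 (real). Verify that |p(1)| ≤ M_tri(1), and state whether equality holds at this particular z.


Coefficients: c_0 = 1, c_1 = -4, c_2 = 1. Radius r = 1.
Part (a). Triangle bound: M_tri(r) = Σ_k |c_k| r^k
  = |1|·1^0 + |-4|·1^1 + |1|·1^2
  = 1 + 4 + 1 = 6.
This bounds M(r) := max_{|z|=r} |p(z)| from above; equality holds iff all terms c_k z^k can be made to align in phase at a single z on |z|=r.
Part (b). At z = 1 (real, on the circle |z| = r):
  p(1) = (1)·1^0 + (-4)·1^1 + (1)·1^2 = -2.
  |p(1)| = 2.
Check: |p(1)| = 2 ≤ 6 = M_tri(1). ✓ Equality does not hold at z = 1 (the coefficients have mixed signs, so the terms do not all align in phase there).

M_tri(1) = 6; |p(1)| = 2; equality at z=1: no.


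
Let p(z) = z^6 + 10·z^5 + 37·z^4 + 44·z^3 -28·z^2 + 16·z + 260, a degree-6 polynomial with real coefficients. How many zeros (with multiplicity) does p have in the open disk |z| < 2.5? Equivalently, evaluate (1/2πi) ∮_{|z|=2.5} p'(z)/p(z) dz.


The zeros of p are: (1 + 1i), (1 - 1i), (-3 + 2i), (-3 - 2i), (-3 + 1i), (-3 - 1i).
Their magnitudes are: 1.414, 1.414, 3.606, 3.606, 3.162, 3.162.
Zeros with |z| < R = 2.5: (1 + 1i), (1 - 1i).
Count = 2.
By the argument principle, (1/2πi) ∮_{|z|=R} p'(z)/p(z) dz equals exactly this count.

Number of zeros inside |z| < 2.5: 2.


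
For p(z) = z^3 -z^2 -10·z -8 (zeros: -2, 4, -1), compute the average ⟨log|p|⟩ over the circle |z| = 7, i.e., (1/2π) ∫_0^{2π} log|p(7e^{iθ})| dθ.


Zeros: -2, -1, 4; r = 7.
Inside |z| < r: -2, -1, 4. Outside (|z| ≥ r): ∅.
p(0) = -8, so log|p(0)| = log(8) = 2.0794.
Apply Jensen: I(r) = log|p(0)| + Σ_k log(r/|z_k|), summed over zeros inside |z| < r.
  log(r/|z_k|) for z_k = -2: log(7/2) = 1.2528
  log(r/|z_k|) for z_k = 4: log(7/4) = 0.5596
  log(r/|z_k|) for z_k = -1: log(7/1) = 1.9459
Sum over inside zeros: 3.7583.
I(r) = log|p(0)| + (inside sum) = 2.0794 + 3.7583 = 5.8377.
Closed form (all zeros inside, monic): I(r) = n·log(r) = 3·log(7) = 5.8377. ✓

I(r) ≈ 5.8377.


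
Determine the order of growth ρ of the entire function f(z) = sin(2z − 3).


sin(w) is a linear combination of e^{iw} and e^{−iw} (or e^w, e^{−w} in the hyperbolic case), so |sin(w)| ≤ e^{|w|}. With w = 2z − 3, |w| ≤ 2|z| + 3 = 2r + 3 on |z| = r, giving M(r) ≤ e^{2r + 3}, so ρ ≤ 1. On a suitable ray (z = it for sin/cos; z = t for sinh/cosh, t real → ∞), |sin(2z − 3)| grows like e^{2|t|}/2, so ρ ≥ 1. Hence ρ = 1.
Therefore ρ = 1.

Order ρ = 1.


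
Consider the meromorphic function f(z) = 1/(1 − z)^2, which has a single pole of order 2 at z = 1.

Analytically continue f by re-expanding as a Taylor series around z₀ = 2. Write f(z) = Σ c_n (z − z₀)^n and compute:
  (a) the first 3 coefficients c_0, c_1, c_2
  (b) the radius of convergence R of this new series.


Let w = z − z₀, so z = z₀ + w.
Then 1 − z = 1 − (z₀ + w) = (1 − z₀) − w = -1 − w.
f(z) = 1/(-1 − w)^2 = (1/(-1)^2) · (1 − w/(-1))^{−2}.
By the binomial series (1−u)^{−2} = Σ_{n≥0} C(n+1, 1) u^n for |u|<1, with u = w/(-1):
  c_n = C(n+1, 1) / (-1)^(n+2).
  c_0 = 1/(-1)^2 = 1.
  c_1 = 2/(-1)^3 = -2.
  c_2 = 3/(-1)^4 = 3.
The series is valid for |w/d| < 1, i.e. |z − z₀| < |d|.
Radius of convergence: R = |1 − z₀| = |-1| = 1 (distance from z₀ to the singularity z = 1).

c_0 = 1, c_1 = -2, c_2 = 3; R = 1.


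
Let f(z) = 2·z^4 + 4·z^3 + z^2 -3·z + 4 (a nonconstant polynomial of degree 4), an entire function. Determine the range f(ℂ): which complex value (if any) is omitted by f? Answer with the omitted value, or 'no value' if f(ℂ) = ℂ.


Little Picard bounds the complement of f(ℂ) to at most one point.
For every w ∈ ℂ, the equation p(z) − w = 0 is a nonconstant polynomial in z and hence has at least one root by the fundamental theorem of algebra. So p is surjective onto ℂ, omitting no value.

Omitted value: no value.


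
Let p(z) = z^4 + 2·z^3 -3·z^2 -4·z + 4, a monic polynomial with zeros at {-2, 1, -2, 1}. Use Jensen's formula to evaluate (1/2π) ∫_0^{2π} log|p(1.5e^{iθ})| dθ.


Zeros: -2, -2, 1, 1; r = 1.5.
Inside |z| < r: 1, 1. Outside (|z| ≥ r): -2, -2.
p(0) = 4, so log|p(0)| = log(4) = 1.3863.
Apply Jensen: I(r) = log|p(0)| + Σ_k log(r/|z_k|), summed over zeros inside |z| < r.
  log(r/|z_k|) for z_k = 1: log(1.5/1) = 0.4055
  log(r/|z_k|) for z_k = 1: log(1.5/1) = 0.4055
  Outside zeros (-2, -2) contribute nothing to the Jensen sum.
Sum over inside zeros: 0.8109.
I(r) = log|p(0)| + (inside sum) = 1.3863 + 0.8109 = 2.1972.
Note: since some zeros are outside |z| ≤ r, the simplified n·log(r) form does NOT apply — only the inside zeros contribute.

I(r) ≈ 2.1972.


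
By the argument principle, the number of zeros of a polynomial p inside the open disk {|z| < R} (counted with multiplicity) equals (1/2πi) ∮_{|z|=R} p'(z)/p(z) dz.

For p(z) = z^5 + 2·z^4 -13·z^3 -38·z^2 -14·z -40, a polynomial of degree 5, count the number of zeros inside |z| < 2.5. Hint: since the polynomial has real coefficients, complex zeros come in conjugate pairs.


The zeros of p are: (0 + 1i), (0 - 1i), (-3 + 1i), (-3 - 1i), 4.
Their magnitudes are: 1, 1, 3.162, 3.162, 4.
Zeros with |z| < R = 2.5: (0 + 1i), (0 - 1i).
Count = 2.
By the argument principle, (1/2πi) ∮_{|z|=R} p'(z)/p(z) dz equals exactly this count.

Number of zeros inside |z| < 2.5: 2.
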